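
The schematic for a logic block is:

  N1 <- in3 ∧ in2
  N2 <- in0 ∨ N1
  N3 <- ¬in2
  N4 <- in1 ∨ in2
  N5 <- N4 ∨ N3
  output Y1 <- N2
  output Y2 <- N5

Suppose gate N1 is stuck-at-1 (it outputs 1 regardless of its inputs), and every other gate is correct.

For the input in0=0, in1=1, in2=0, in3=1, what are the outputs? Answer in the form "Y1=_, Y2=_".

Y1=1, Y2=1

Propagate with N1 forced: N1=1 [stuck-at-1], N2=1, N3=1, N4=1, N5=1.
So the outputs are Y1=1, Y2=1. (Without the fault they would be Y1=0, Y2=1.)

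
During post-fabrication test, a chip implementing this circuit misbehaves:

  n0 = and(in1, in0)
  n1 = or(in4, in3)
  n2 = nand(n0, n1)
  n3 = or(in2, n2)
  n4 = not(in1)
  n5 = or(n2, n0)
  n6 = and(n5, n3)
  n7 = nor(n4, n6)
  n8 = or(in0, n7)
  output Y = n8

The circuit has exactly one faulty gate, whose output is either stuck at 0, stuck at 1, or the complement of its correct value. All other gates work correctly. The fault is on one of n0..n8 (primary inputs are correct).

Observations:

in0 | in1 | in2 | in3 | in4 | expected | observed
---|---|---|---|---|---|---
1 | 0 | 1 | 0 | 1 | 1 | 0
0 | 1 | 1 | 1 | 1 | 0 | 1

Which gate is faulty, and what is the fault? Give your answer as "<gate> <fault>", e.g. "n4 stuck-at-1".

n8 inverted output

Fault-free values for test 1 (in0=1, in1=0, in2=1, in3=0, in4=1): n0=0, n1=1, n2=1, n3=1, n4=1, n5=1, n6=1, n7=0, n8=1, giving Y=1. Observed 0.
Test 1: faults giving observed 0 are {n8 stuck-at-0, n8 inverted output}.
Test 2 (in0=0, in1=1, in2=1, in3=1, in4=1): fault-free n0=0, n1=1, n2=1, n3=1, n4=0, n5=1, n6=1, n7=0, n8=0 → 0; observed 1. Eliminates n8 stuck-at-0.
Only n8 inverted output is consistent with every test.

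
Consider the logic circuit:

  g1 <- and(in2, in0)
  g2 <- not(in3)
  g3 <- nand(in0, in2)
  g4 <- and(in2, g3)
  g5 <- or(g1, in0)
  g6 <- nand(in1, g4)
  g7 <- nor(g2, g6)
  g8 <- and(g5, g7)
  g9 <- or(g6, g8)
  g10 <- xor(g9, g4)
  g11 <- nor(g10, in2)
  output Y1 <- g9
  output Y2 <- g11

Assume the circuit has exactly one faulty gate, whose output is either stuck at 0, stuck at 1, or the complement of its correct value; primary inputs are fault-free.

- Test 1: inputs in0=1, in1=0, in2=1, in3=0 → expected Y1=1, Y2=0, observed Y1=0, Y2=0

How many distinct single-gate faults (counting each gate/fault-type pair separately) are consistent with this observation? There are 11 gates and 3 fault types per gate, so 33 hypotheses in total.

4

Fault-free: g1=1, g2=1, g3=0, g4=0, g5=1, g6=1, g7=0, g8=0, g9=1, g10=1, g11=0 → Y1=1, Y2=0. Observed Y1=0, Y2=0.
  g1: none of the 3 fault types match ✗
  g2: none of the 3 fault types match ✗
  g3: none of the 3 fault types match ✗
  g4: none of the 3 fault types match ✗
  g5: none of the 3 fault types match ✗
  g6: stuck-at-0, inverted output ✓; others ✗
  g7: none of the 3 fault types match ✗
  g8: none of the 3 fault types match ✗
  g9: stuck-at-0, inverted output ✓; others ✗
  g10: none of the 3 fault types match ✗
  g11: none of the 3 fault types match ✗
Consistent faults: {g6 stuck-at-0, g6 inverted output, g9 stuck-at-0, g9 inverted output} — 4 in all.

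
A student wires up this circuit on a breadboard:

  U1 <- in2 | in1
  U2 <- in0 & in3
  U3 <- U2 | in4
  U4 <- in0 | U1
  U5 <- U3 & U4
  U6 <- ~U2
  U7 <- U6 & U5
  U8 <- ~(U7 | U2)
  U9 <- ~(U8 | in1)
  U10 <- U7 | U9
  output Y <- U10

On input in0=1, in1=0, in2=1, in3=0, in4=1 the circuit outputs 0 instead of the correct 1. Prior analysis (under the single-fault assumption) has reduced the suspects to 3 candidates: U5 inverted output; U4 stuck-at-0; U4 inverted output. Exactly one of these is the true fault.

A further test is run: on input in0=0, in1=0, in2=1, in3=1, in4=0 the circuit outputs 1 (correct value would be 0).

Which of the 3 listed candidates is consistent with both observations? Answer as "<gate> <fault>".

U5 inverted output

Evaluate each candidate on input in0=0, in1=0, in2=1, in3=1, in4=0:
  U5 inverted output: U1=1, U2=0, U3=0, U4=1, U5=1 [inverted output], U6=1, U7=1, U8=0, U9=1, U10=1 → 1 — matches
  U4 stuck-at-0: U1=1, U2=0, U3=0, U4=0 [stuck-at-0], U5=0, U6=1, U7=0, U8=1, U9=0, U10=0 → 0 — eliminated
  U4 inverted output: U1=1, U2=0, U3=0, U4=0 [inverted output], U5=0, U6=1, U7=0, U8=1, U9=0, U10=0 → 0 — eliminated
Only U5 inverted output reproduces the observed 1.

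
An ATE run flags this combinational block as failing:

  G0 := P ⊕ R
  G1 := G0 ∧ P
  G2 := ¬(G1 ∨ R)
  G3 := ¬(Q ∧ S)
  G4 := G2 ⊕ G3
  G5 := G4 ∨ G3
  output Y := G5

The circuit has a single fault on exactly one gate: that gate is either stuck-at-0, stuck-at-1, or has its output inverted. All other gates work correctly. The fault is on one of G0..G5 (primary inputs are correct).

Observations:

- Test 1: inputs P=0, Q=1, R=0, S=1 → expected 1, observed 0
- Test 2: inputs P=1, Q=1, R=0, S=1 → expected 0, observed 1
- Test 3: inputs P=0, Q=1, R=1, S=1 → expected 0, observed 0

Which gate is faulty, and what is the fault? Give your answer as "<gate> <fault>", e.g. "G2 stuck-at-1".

Fault-free values for test 1 (P=0, Q=1, R=0, S=1): G0=0, G1=0, G2=1, G3=0, G4=1, G5=1, giving Y=1. Observed 0.
Test 1: faults giving observed 0 are {G1 stuck-at-1, G1 inverted output, G2 stuck-at-0, G2 inverted output, G4 stuck-at-0, G4 inverted output, G5 stuck-at-0, G5 inverted output}.
Test 2 (P=1, Q=1, R=0, S=1): fault-free G0=1, G1=1, G2=0, G3=0, G4=0, G5=0 → 0; observed 1. Eliminates G1 stuck-at-1, G2 stuck-at-0, G4 stuck-at-0, G5 stuck-at-0.
Test 3 (P=0, Q=1, R=1, S=1): fault-free G0=1, G1=0, G2=0, G3=0, G4=0, G5=0 → 0; observed 0. Eliminates G2 inverted output, G4 inverted output, G5 inverted output.
Only G1 inverted output is consistent with every test.

G1 inverted output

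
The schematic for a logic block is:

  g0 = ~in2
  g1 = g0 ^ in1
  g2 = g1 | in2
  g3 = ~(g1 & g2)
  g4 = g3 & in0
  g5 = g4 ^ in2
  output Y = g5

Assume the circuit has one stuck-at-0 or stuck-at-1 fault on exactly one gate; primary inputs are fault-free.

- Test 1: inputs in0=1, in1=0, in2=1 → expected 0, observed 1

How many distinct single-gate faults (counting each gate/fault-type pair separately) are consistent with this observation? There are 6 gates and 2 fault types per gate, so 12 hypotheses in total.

5

Fault-free: g0=0, g1=0, g2=1, g3=1, g4=1, g5=0 → 0. Observed 1.
  g0 stuck-at-0: output 0 ✗
  g0 stuck-at-1: output 1 ✓
  g1 stuck-at-0: output 0 ✗
  g1 stuck-at-1: output 1 ✓
  g2 stuck-at-0: output 0 ✗
  g2 stuck-at-1: output 0 ✗
  g3 stuck-at-0: output 1 ✓
  g3 stuck-at-1: output 0 ✗
  g4 stuck-at-0: output 1 ✓
  g4 stuck-at-1: output 0 ✗
  g5 stuck-at-0: output 0 ✗
  g5 stuck-at-1: output 1 ✓
Consistent faults: {g0 stuck-at-1, g1 stuck-at-1, g3 stuck-at-0, g4 stuck-at-0, g5 stuck-at-1} — 5 in all.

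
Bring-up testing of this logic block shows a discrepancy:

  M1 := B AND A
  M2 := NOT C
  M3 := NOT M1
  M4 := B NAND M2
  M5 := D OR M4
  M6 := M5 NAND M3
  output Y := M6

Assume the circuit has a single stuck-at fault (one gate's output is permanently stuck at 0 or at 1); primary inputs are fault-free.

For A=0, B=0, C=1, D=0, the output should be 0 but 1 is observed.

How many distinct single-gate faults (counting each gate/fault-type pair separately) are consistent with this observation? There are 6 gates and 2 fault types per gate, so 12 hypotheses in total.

5

Fault-free: M1=0, M2=0, M3=1, M4=1, M5=1, M6=0 → 0. Observed 1.
  M1 stuck-at-0: output 0 ✗
  M1 stuck-at-1: output 1 ✓
  M2 stuck-at-0: output 0 ✗
  M2 stuck-at-1: output 0 ✗
  M3 stuck-at-0: output 1 ✓
  M3 stuck-at-1: output 0 ✗
  M4 stuck-at-0: output 1 ✓
  M4 stuck-at-1: output 0 ✗
  M5 stuck-at-0: output 1 ✓
  M5 stuck-at-1: output 0 ✗
  M6 stuck-at-0: output 0 ✗
  M6 stuck-at-1: output 1 ✓
Consistent faults: {M1 stuck-at-1, M3 stuck-at-0, M4 stuck-at-0, M5 stuck-at-0, M6 stuck-at-1} — 5 in all.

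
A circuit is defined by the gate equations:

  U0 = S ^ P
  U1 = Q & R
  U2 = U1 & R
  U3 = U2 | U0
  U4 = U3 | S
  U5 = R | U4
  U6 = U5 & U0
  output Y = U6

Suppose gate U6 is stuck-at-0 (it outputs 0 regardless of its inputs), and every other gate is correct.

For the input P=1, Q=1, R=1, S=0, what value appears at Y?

Propagate with U6 forced: U0=1, U1=1, U2=1, U3=1, U4=1, U5=1, U6=0 [stuck-at-0].
So Y = 0. (Without the fault it would be 1.)

0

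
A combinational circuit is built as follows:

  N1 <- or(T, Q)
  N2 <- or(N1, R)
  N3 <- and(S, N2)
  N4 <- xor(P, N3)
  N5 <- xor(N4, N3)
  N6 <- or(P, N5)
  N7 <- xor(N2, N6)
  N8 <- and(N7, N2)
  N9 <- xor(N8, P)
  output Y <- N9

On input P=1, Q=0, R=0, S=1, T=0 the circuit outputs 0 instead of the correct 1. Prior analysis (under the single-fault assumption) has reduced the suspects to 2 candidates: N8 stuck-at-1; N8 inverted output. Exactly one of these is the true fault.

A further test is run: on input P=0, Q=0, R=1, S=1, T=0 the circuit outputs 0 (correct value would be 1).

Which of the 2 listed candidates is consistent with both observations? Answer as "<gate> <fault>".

Evaluate each candidate on input P=0, Q=0, R=1, S=1, T=0:
  N8 stuck-at-1: N1=0, N2=1, N3=1, N4=1, N5=0, N6=0, N7=1, N8=1 [stuck-at-1], N9=1 → 1 — eliminated
  N8 inverted output: N1=0, N2=1, N3=1, N4=1, N5=0, N6=0, N7=1, N8=0 [inverted output], N9=0 → 0 — matches
Only N8 inverted output reproduces the observed 0.

N8 inverted output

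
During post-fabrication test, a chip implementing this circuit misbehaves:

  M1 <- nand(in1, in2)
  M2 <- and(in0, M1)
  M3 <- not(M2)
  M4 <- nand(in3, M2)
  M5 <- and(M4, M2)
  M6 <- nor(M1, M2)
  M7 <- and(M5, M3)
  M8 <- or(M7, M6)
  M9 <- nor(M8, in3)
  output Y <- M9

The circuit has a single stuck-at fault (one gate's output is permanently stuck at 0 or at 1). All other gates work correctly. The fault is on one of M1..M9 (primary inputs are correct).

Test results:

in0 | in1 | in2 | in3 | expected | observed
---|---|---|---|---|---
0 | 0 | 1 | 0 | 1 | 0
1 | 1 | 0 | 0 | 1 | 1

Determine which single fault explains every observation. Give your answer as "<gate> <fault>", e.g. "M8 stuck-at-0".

Fault-free values for test 1 (in0=0, in1=0, in2=1, in3=0): M1=1, M2=0, M3=1, M4=1, M5=0, M6=0, M7=0, M8=0, M9=1, giving Y=1. Observed 0.
Test 1: faults giving observed 0 are {M1 stuck-at-0, M5 stuck-at-1, M6 stuck-at-1, M7 stuck-at-1, M8 stuck-at-1, M9 stuck-at-0}.
Test 2 (in0=1, in1=1, in2=0, in3=0): fault-free M1=1, M2=1, M3=0, M4=1, M5=1, M6=0, M7=0, M8=0, M9=1 → 1; observed 1. Eliminates M1 stuck-at-0, M6 stuck-at-1, M7 stuck-at-1, M8 stuck-at-1, M9 stuck-at-0.
Only M5 stuck-at-1 is consistent with every test.

M5 stuck-at-1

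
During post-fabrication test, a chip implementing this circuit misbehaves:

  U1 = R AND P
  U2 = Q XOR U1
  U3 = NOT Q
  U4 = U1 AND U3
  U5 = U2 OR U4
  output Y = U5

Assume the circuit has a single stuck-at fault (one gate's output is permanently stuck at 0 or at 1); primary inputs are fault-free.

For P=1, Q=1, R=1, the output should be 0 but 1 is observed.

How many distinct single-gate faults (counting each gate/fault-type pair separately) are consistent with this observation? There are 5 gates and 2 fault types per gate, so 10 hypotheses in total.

5

Fault-free: U1=1, U2=0, U3=0, U4=0, U5=0 → 0. Observed 1.
  U1 stuck-at-0: output 1 ✓
  U1 stuck-at-1: output 0 ✗
  U2 stuck-at-0: output 0 ✗
  U2 stuck-at-1: output 1 ✓
  U3 stuck-at-0: output 0 ✗
  U3 stuck-at-1: output 1 ✓
  U4 stuck-at-0: output 0 ✗
  U4 stuck-at-1: output 1 ✓
  U5 stuck-at-0: output 0 ✗
  U5 stuck-at-1: output 1 ✓
Consistent faults: {U1 stuck-at-0, U2 stuck-at-1, U3 stuck-at-1, U4 stuck-at-1, U5 stuck-at-1} — 5 in all.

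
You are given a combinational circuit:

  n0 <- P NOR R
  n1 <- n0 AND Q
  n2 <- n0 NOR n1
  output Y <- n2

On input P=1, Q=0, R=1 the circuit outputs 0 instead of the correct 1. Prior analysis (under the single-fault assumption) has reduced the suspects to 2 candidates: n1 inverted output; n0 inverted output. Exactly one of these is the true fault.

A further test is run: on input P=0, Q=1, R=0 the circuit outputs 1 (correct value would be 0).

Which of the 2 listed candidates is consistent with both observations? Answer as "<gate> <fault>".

Evaluate each candidate on input P=0, Q=1, R=0:
  n1 inverted output: n0=1, n1=0 [inverted output], n2=0 → 0 — eliminated
  n0 inverted output: n0=0 [inverted output], n1=0, n2=1 → 1 — matches
Only n0 inverted output reproduces the observed 1.

n0 inverted output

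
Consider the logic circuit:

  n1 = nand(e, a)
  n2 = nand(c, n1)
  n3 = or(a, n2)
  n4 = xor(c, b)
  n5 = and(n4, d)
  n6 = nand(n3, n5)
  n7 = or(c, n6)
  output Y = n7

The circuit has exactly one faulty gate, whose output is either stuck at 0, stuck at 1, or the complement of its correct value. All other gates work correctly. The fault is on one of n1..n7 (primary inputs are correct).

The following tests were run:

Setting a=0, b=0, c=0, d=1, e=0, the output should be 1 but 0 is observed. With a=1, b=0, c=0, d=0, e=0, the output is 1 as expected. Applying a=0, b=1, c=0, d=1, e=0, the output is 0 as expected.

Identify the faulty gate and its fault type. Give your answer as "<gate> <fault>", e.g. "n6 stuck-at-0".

Fault-free values for test 1 (a=0, b=0, c=0, d=1, e=0): n1=1, n2=1, n3=1, n4=0, n5=0, n6=1, n7=1, giving Y=1. Observed 0.
Test 1: faults giving observed 0 are {n4 stuck-at-1, n4 inverted output, n5 stuck-at-1, n5 inverted output, n6 stuck-at-0, n6 inverted output, n7 stuck-at-0, n7 inverted output}.
Test 2 (a=1, b=0, c=0, d=0, e=0): fault-free n1=1, n2=1, n3=1, n4=0, n5=0, n6=1, n7=1 → 1; observed 1. Eliminates n5 stuck-at-1, n5 inverted output, n6 stuck-at-0, n6 inverted output, n7 stuck-at-0, n7 inverted output.
Test 3 (a=0, b=1, c=0, d=1, e=0): fault-free n1=1, n2=1, n3=1, n4=1, n5=1, n6=0, n7=0 → 0; observed 0. Eliminates n4 inverted output.
Only n4 stuck-at-1 is consistent with every test.

n4 stuck-at-1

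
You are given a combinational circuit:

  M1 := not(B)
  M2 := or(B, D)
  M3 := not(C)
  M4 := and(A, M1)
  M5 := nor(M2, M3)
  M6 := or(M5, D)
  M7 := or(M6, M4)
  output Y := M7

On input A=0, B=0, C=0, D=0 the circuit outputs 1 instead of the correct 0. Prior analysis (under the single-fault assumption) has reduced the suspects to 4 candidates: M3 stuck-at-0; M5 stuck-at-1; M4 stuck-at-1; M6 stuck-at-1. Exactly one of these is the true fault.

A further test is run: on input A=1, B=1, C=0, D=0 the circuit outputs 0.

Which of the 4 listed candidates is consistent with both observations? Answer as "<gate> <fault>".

Evaluate each candidate on input A=1, B=1, C=0, D=0:
  M3 stuck-at-0: M1=0, M2=1, M3=0 [stuck-at-0], M4=0, M5=0, M6=0, M7=0 → 0 — matches
  M5 stuck-at-1: M1=0, M2=1, M3=1, M4=0, M5=1 [stuck-at-1], M6=1, M7=1 → 1 — eliminated
  M4 stuck-at-1: M1=0, M2=1, M3=1, M4=1 [stuck-at-1], M5=0, M6=0, M7=1 → 1 — eliminated
  M6 stuck-at-1: M1=0, M2=1, M3=1, M4=0, M5=0, M6=1 [stuck-at-1], M7=1 → 1 — eliminated
Only M3 stuck-at-0 reproduces the observed 0.

M3 stuck-at-0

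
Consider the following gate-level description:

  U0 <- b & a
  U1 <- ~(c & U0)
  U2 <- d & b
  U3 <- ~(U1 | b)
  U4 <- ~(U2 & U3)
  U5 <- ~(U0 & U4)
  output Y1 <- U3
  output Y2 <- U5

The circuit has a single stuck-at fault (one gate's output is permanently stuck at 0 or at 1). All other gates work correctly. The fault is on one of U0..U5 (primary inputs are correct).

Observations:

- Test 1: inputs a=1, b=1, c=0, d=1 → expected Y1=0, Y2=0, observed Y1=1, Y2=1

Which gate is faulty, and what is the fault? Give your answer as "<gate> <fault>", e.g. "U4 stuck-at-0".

Fault-free values for test 1 (a=1, b=1, c=0, d=1): U0=1, U1=1, U2=1, U3=0, U4=1, U5=0, giving Y1=0, Y2=0. Observed Y1=1, Y2=1.
Test 1: faults giving observed Y1=1, Y2=1 are {U3 stuck-at-1}.
Only U3 stuck-at-1 is consistent with every test.

U3 stuck-at-1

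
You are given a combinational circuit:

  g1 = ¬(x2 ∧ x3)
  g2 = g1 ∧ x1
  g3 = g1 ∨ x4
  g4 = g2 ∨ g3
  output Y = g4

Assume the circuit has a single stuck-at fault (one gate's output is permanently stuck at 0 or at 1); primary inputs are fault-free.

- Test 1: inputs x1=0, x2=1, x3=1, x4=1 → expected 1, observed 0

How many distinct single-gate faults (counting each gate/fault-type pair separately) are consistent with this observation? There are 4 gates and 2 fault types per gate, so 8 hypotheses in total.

Fault-free: g1=0, g2=0, g3=1, g4=1 → 1. Observed 0.
  g1 stuck-at-0: output 1 ✗
  g1 stuck-at-1: output 1 ✗
  g2 stuck-at-0: output 1 ✗
  g2 stuck-at-1: output 1 ✗
  g3 stuck-at-0: output 0 ✓
  g3 stuck-at-1: output 1 ✗
  g4 stuck-at-0: output 0 ✓
  g4 stuck-at-1: output 1 ✗
Consistent faults: {g3 stuck-at-0, g4 stuck-at-0} — 2 in all.

2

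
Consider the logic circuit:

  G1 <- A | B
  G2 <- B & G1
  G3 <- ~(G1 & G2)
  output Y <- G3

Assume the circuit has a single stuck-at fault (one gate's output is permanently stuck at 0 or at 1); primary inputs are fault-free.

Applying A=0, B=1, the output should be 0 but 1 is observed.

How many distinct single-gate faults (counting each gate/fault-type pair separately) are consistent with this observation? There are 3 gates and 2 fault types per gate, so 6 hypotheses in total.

3

Fault-free: G1=1, G2=1, G3=0 → 0. Observed 1.
  G1 stuck-at-0: output 1 ✓
  G1 stuck-at-1: output 0 ✗
  G2 stuck-at-0: output 1 ✓
  G2 stuck-at-1: output 0 ✗
  G3 stuck-at-0: output 0 ✗
  G3 stuck-at-1: output 1 ✓
Consistent faults: {G1 stuck-at-0, G2 stuck-at-0, G3 stuck-at-1} — 3 in all.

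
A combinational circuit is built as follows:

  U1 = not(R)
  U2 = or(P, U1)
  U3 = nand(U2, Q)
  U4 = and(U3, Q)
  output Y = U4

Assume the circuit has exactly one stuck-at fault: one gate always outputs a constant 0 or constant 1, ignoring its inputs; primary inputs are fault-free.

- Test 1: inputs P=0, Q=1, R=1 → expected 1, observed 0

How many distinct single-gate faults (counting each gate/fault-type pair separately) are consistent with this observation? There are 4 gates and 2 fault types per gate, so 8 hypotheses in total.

Fault-free: U1=0, U2=0, U3=1, U4=1 → 1. Observed 0.
  U1 stuck-at-0: output 1 ✗
  U1 stuck-at-1: output 0 ✓
  U2 stuck-at-0: output 1 ✗
  U2 stuck-at-1: output 0 ✓
  U3 stuck-at-0: output 0 ✓
  U3 stuck-at-1: output 1 ✗
  U4 stuck-at-0: output 0 ✓
  U4 stuck-at-1: output 1 ✗
Consistent faults: {U1 stuck-at-1, U2 stuck-at-1, U3 stuck-at-0, U4 stuck-at-0} — 4 in all.

4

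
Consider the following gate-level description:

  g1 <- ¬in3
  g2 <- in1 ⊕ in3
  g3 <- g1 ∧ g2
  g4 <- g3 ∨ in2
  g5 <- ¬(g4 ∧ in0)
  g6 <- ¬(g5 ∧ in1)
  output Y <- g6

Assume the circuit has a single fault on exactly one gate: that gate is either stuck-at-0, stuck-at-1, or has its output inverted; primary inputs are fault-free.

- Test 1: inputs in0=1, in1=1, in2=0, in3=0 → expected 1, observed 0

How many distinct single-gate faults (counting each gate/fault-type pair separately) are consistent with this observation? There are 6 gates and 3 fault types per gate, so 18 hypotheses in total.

12

Fault-free: g1=1, g2=1, g3=1, g4=1, g5=0, g6=1 → 1. Observed 0.
  g1: stuck-at-0, inverted output ✓; others ✗
  g2: stuck-at-0, inverted output ✓; others ✗
  g3: stuck-at-0, inverted output ✓; others ✗
  g4: stuck-at-0, inverted output ✓; others ✗
  g5: stuck-at-1, inverted output ✓; others ✗
  g6: stuck-at-0, inverted output ✓; others ✗
Consistent faults: {g1 stuck-at-0, g1 inverted output, g2 stuck-at-0, g2 inverted output, g3 stuck-at-0, g3 inverted output, g4 stuck-at-0, g4 inverted output, g5 stuck-at-1, g5 inverted output, g6 stuck-at-0, g6 inverted output} — 12 in all.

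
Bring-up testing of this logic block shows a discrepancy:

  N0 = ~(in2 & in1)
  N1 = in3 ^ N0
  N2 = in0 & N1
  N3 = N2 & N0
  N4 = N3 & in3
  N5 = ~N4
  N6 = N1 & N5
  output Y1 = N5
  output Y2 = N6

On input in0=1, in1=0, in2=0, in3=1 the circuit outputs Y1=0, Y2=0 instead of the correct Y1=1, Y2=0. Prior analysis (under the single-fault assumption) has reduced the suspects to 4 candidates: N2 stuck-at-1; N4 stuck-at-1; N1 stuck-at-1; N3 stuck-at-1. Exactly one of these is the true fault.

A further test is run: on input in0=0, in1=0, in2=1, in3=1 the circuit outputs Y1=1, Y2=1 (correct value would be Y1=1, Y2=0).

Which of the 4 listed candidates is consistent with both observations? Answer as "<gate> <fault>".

Evaluate each candidate on input in0=0, in1=0, in2=1, in3=1:
  N2 stuck-at-1: N0=1, N1=0, N2=1 [stuck-at-1], N3=1, N4=1, N5=0, N6=0 → Y1=0, Y2=0 — eliminated
  N4 stuck-at-1: N0=1, N1=0, N2=0, N3=0, N4=1 [stuck-at-1], N5=0, N6=0 → Y1=0, Y2=0 — eliminated
  N1 stuck-at-1: N0=1, N1=1 [stuck-at-1], N2=0, N3=0, N4=0, N5=1, N6=1 → Y1=1, Y2=1 — matches
  N3 stuck-at-1: N0=1, N1=0, N2=0, N3=1 [stuck-at-1], N4=1, N5=0, N6=0 → Y1=0, Y2=0 — eliminated
Only N1 stuck-at-1 reproduces the observed Y1=1, Y2=1.

N1 stuck-at-1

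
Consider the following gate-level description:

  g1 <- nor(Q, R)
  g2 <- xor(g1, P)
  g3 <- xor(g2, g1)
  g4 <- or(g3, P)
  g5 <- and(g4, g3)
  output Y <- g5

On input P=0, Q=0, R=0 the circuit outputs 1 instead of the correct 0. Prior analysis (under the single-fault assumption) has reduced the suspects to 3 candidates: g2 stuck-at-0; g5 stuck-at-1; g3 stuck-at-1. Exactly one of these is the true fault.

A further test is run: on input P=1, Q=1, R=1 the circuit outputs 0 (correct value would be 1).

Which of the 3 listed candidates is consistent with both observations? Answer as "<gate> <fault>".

Evaluate each candidate on input P=1, Q=1, R=1:
  g2 stuck-at-0: g1=0, g2=0 [stuck-at-0], g3=0, g4=1, g5=0 → 0 — matches
  g5 stuck-at-1: g1=0, g2=1, g3=1, g4=1, g5=1 [stuck-at-1] → 1 — eliminated
  g3 stuck-at-1: g1=0, g2=1, g3=1 [stuck-at-1], g4=1, g5=1 → 1 — eliminated
Only g2 stuck-at-0 reproduces the observed 0.

g2 stuck-at-0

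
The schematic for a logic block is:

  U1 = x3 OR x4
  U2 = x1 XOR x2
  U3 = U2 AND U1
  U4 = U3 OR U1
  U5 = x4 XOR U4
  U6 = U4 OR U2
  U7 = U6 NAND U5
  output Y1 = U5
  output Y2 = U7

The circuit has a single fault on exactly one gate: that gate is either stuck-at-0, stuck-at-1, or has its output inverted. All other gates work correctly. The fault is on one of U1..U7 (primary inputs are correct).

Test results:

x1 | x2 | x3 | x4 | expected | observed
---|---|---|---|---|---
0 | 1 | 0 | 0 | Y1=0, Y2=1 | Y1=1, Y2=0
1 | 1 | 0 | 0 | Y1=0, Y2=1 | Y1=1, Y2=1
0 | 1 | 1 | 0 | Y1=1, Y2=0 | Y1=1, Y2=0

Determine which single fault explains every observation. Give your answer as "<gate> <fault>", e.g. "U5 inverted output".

U5 stuck-at-1

Fault-free values for test 1 (x1=0, x2=1, x3=0, x4=0): U1=0, U2=1, U3=0, U4=0, U5=0, U6=1, U7=1, giving Y1=0, Y2=1. Observed Y1=1, Y2=0.
Test 1: faults giving observed Y1=1, Y2=0 are {U1 stuck-at-1, U1 inverted output, U3 stuck-at-1, U3 inverted output, U4 stuck-at-1, U4 inverted output, U5 stuck-at-1, U5 inverted output}.
Test 2 (x1=1, x2=1, x3=0, x4=0): fault-free U1=0, U2=0, U3=0, U4=0, U5=0, U6=0, U7=1 → Y1=0, Y2=1; observed Y1=1, Y2=1. Eliminates U1 stuck-at-1, U1 inverted output, U3 stuck-at-1, U3 inverted output, U4 stuck-at-1, U4 inverted output.
Test 3 (x1=0, x2=1, x3=1, x4=0): fault-free U1=1, U2=1, U3=1, U4=1, U5=1, U6=1, U7=0 → Y1=1, Y2=0; observed Y1=1, Y2=0. Eliminates U5 inverted output.
Only U5 stuck-at-1 is consistent with every test.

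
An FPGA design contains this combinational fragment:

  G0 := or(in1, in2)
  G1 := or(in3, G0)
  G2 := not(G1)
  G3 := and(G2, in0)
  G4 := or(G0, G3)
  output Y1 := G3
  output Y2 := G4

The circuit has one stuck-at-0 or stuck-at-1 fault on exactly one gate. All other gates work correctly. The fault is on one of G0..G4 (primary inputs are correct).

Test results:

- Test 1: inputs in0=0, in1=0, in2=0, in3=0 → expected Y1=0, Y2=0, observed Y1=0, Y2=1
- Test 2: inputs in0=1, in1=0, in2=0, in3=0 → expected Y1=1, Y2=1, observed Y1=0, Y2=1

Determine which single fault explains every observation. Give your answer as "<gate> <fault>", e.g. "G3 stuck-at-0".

G0 stuck-at-1

Fault-free values for test 1 (in0=0, in1=0, in2=0, in3=0): G0=0, G1=0, G2=1, G3=0, G4=0, giving Y1=0, Y2=0. Observed Y1=0, Y2=1.
Test 1: faults giving observed Y1=0, Y2=1 are {G0 stuck-at-1, G4 stuck-at-1}.
Test 2 (in0=1, in1=0, in2=0, in3=0): fault-free G0=0, G1=0, G2=1, G3=1, G4=1 → Y1=1, Y2=1; observed Y1=0, Y2=1. Eliminates G4 stuck-at-1.
Only G0 stuck-at-1 is consistent with every test.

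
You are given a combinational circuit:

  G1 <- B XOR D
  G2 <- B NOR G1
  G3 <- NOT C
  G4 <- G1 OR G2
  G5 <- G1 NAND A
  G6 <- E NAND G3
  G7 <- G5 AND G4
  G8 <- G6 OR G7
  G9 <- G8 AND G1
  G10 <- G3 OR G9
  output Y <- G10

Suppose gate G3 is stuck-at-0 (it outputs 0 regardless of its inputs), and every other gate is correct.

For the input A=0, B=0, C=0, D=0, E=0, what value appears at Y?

Propagate with G3 forced: G1=0, G2=1, G3=0 [stuck-at-0], G4=1, G5=1, G6=1, G7=1, G8=1, G9=0, G10=0.
So Y = 0. (Without the fault it would be 1.)

0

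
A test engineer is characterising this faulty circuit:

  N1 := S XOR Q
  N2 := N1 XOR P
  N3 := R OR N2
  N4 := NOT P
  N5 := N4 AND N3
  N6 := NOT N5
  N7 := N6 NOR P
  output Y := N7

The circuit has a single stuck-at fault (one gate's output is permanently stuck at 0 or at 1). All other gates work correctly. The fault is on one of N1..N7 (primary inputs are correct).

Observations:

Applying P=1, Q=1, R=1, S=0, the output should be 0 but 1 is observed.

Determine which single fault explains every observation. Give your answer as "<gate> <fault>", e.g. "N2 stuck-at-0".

N7 stuck-at-1

Fault-free values for test 1 (P=1, Q=1, R=1, S=0): N1=1, N2=0, N3=1, N4=0, N5=0, N6=1, N7=0, giving Y=0. Observed 1.
Test 1: faults giving observed 1 are {N7 stuck-at-1}.
Only N7 stuck-at-1 is consistent with every test.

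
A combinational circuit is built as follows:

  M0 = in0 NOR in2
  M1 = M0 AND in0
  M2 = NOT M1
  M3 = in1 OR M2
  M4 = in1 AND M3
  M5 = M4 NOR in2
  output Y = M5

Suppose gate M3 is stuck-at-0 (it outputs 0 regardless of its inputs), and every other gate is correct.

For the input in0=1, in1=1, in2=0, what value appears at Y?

Propagate with M3 forced: M0=0, M1=0, M2=1, M3=0 [stuck-at-0], M4=0, M5=1.
So Y = 1. (Without the fault it would be 0.)

1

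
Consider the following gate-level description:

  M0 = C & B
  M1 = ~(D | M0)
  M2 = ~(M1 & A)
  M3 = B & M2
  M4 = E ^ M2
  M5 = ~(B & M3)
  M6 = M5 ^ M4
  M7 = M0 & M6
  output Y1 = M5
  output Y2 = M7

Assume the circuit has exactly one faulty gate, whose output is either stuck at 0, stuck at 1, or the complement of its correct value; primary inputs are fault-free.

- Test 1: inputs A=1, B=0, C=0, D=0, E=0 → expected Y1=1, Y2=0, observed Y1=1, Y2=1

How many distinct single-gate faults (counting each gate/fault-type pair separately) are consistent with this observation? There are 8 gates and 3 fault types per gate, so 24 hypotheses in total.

Fault-free: M0=0, M1=1, M2=0, M3=0, M4=0, M5=1, M6=1, M7=0 → Y1=1, Y2=0. Observed Y1=1, Y2=1.
  M0: none of the 3 fault types match ✗
  M1: none of the 3 fault types match ✗
  M2: none of the 3 fault types match ✗
  M3: none of the 3 fault types match ✗
  M4: none of the 3 fault types match ✗
  M5: none of the 3 fault types match ✗
  M6: none of the 3 fault types match ✗
  M7: stuck-at-1, inverted output ✓; others ✗
Consistent faults: {M7 stuck-at-1, M7 inverted output} — 2 in all.

2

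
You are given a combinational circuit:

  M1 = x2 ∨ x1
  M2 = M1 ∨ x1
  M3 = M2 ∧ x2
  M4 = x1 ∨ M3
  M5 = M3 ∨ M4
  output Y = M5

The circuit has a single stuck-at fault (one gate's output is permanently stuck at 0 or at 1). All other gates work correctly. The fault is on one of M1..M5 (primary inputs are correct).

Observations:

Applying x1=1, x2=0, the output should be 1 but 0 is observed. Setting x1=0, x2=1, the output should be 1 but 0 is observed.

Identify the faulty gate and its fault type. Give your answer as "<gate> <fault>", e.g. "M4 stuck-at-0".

Fault-free values for test 1 (x1=1, x2=0): M1=1, M2=1, M3=0, M4=1, M5=1, giving Y=1. Observed 0.
Test 1: faults giving observed 0 are {M4 stuck-at-0, M5 stuck-at-0}.
Test 2 (x1=0, x2=1): fault-free M1=1, M2=1, M3=1, M4=1, M5=1 → 1; observed 0. Eliminates M4 stuck-at-0.
Only M5 stuck-at-0 is consistent with every test.

M5 stuck-at-0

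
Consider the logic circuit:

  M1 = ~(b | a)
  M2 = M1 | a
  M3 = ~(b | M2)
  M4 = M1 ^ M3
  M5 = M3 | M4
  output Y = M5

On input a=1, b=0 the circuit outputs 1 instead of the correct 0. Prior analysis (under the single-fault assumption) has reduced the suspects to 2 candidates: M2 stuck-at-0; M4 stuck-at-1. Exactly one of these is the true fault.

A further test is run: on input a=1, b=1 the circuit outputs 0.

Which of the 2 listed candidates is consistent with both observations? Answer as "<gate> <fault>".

Evaluate each candidate on input a=1, b=1:
  M2 stuck-at-0: M1=0, M2=0 [stuck-at-0], M3=0, M4=0, M5=0 → 0 — matches
  M4 stuck-at-1: M1=0, M2=1, M3=0, M4=1 [stuck-at-1], M5=1 → 1 — eliminated
Only M2 stuck-at-0 reproduces the observed 0.

M2 stuck-at-0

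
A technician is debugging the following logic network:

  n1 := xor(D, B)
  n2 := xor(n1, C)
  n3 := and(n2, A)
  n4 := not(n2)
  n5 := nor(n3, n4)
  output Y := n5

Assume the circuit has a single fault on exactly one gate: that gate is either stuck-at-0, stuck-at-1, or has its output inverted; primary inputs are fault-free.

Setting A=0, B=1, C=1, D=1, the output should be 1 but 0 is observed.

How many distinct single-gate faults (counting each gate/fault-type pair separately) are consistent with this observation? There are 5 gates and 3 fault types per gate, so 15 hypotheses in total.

Fault-free: n1=0, n2=1, n3=0, n4=0, n5=1 → 1. Observed 0.
  n1: stuck-at-1, inverted output ✓; others ✗
  n2: stuck-at-0, inverted output ✓; others ✗
  n3: stuck-at-1, inverted output ✓; others ✗
  n4: stuck-at-1, inverted output ✓; others ✗
  n5: stuck-at-0, inverted output ✓; others ✗
Consistent faults: {n1 stuck-at-1, n1 inverted output, n2 stuck-at-0, n2 inverted output, n3 stuck-at-1, n3 inverted output, n4 stuck-at-1, n4 inverted output, n5 stuck-at-0, n5 inverted output} — 10 in all.

10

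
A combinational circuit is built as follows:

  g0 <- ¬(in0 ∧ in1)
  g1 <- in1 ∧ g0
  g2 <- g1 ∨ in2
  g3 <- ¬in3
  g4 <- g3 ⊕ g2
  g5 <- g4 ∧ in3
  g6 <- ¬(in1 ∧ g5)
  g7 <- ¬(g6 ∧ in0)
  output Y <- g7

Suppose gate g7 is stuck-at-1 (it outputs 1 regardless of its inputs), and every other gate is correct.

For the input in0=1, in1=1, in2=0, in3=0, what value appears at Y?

1

Propagate with g7 forced: g0=0, g1=0, g2=0, g3=1, g4=1, g5=0, g6=1, g7=1 [stuck-at-1].
So Y = 1. (Without the fault it would be 0.)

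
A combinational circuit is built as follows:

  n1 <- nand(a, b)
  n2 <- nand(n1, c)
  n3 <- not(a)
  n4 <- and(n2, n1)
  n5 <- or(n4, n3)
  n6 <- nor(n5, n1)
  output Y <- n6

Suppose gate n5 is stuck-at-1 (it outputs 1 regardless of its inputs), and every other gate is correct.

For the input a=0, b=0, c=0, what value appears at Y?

Propagate with n5 forced: n1=1, n2=1, n3=1, n4=1, n5=1 [stuck-at-1], n6=0.
So Y = 0. (Same as the fault-free value — the fault is masked on this input.)

0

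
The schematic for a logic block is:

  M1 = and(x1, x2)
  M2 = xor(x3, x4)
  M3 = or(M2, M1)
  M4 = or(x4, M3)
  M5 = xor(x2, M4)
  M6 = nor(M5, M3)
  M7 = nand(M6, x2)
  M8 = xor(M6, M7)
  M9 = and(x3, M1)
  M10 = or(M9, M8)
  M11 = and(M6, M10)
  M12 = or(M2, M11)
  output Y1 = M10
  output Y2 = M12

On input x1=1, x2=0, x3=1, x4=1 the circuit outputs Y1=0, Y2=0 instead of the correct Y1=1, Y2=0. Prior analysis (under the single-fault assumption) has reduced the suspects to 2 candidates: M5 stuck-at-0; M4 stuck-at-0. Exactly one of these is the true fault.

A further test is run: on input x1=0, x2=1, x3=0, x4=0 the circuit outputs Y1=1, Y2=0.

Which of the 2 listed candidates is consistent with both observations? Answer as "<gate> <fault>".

Evaluate each candidate on input x1=0, x2=1, x3=0, x4=0:
  M5 stuck-at-0: M1=0, M2=0, M3=0, M4=0, M5=0 [stuck-at-0], M6=1, M7=0, M8=1, M9=0, M10=1, M11=1, M12=1 → Y1=1, Y2=1 — eliminated
  M4 stuck-at-0: M1=0, M2=0, M3=0, M4=0 [stuck-at-0], M5=1, M6=0, M7=1, M8=1, M9=0, M10=1, M11=0, M12=0 → Y1=1, Y2=0 — matches
Only M4 stuck-at-0 reproduces the observed Y1=1, Y2=0.

M4 stuck-at-0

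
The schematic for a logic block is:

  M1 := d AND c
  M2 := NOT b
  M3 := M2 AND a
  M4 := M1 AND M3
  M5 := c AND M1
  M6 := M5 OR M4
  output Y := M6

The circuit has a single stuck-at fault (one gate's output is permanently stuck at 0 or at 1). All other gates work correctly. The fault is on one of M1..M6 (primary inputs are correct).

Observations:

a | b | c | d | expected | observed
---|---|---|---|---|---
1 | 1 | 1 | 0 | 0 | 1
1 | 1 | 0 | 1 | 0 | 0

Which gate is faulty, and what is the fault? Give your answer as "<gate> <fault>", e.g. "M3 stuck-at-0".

M1 stuck-at-1

Fault-free values for test 1 (a=1, b=1, c=1, d=0): M1=0, M2=0, M3=0, M4=0, M5=0, M6=0, giving Y=0. Observed 1.
Test 1: faults giving observed 1 are {M1 stuck-at-1, M4 stuck-at-1, M5 stuck-at-1, M6 stuck-at-1}.
Test 2 (a=1, b=1, c=0, d=1): fault-free M1=0, M2=0, M3=0, M4=0, M5=0, M6=0 → 0; observed 0. Eliminates M4 stuck-at-1, M5 stuck-at-1, M6 stuck-at-1.
Only M1 stuck-at-1 is consistent with every test.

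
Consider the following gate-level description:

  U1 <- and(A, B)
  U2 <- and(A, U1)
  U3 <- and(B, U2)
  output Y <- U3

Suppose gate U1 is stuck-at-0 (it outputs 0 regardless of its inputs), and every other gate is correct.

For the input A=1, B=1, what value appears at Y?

Propagate with U1 forced: U1=0 [stuck-at-0], U2=0, U3=0.
So Y = 0. (Without the fault it would be 1.)

0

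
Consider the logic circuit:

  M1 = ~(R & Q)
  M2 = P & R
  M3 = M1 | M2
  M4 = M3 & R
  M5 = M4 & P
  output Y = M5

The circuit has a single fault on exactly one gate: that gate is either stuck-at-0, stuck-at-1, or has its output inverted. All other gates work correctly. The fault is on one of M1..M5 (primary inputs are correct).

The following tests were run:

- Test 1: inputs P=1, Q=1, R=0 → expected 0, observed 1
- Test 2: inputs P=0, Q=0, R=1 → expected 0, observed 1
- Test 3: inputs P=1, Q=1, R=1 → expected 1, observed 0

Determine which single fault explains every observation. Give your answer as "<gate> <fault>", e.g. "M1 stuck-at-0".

M5 inverted output

Fault-free values for test 1 (P=1, Q=1, R=0): M1=1, M2=0, M3=1, M4=0, M5=0, giving Y=0. Observed 1.
Test 1: faults giving observed 1 are {M4 stuck-at-1, M4 inverted output, M5 stuck-at-1, M5 inverted output}.
Test 2 (P=0, Q=0, R=1): fault-free M1=1, M2=0, M3=1, M4=1, M5=0 → 0; observed 1. Eliminates M4 stuck-at-1, M4 inverted output.
Test 3 (P=1, Q=1, R=1): fault-free M1=0, M2=1, M3=1, M4=1, M5=1 → 1; observed 0. Eliminates M5 stuck-at-1.
Only M5 inverted output is consistent with every test.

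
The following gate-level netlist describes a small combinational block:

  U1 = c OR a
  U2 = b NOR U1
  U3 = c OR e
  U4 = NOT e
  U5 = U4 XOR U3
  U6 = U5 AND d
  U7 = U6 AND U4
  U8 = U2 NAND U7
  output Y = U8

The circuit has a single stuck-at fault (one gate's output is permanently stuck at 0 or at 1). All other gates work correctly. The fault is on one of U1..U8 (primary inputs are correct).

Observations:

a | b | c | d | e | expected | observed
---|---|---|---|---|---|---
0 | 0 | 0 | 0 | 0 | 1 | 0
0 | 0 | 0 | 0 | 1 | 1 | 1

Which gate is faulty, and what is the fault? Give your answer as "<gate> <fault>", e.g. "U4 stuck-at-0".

U6 stuck-at-1

Fault-free values for test 1 (a=0, b=0, c=0, d=0, e=0): U1=0, U2=1, U3=0, U4=1, U5=1, U6=0, U7=0, U8=1, giving Y=1. Observed 0.
Test 1: faults giving observed 0 are {U6 stuck-at-1, U7 stuck-at-1, U8 stuck-at-0}.
Test 2 (a=0, b=0, c=0, d=0, e=1): fault-free U1=0, U2=1, U3=1, U4=0, U5=1, U6=0, U7=0, U8=1 → 1; observed 1. Eliminates U7 stuck-at-1, U8 stuck-at-0.
Only U6 stuck-at-1 is consistent with every test.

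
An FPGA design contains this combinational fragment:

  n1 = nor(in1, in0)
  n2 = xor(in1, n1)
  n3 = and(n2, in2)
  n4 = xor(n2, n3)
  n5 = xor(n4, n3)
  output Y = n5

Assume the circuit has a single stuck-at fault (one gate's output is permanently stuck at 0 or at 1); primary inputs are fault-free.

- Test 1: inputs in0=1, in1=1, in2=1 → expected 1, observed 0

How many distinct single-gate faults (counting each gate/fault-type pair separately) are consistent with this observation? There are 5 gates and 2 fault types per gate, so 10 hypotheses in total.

Fault-free: n1=0, n2=1, n3=1, n4=0, n5=1 → 1. Observed 0.
  n1 stuck-at-0: output 1 ✗
  n1 stuck-at-1: output 0 ✓
  n2 stuck-at-0: output 0 ✓
  n2 stuck-at-1: output 1 ✗
  n3 stuck-at-0: output 1 ✗
  n3 stuck-at-1: output 1 ✗
  n4 stuck-at-0: output 1 ✗
  n4 stuck-at-1: output 0 ✓
  n5 stuck-at-0: output 0 ✓
  n5 stuck-at-1: output 1 ✗
Consistent faults: {n1 stuck-at-1, n2 stuck-at-0, n4 stuck-at-1, n5 stuck-at-0} — 4 in all.

4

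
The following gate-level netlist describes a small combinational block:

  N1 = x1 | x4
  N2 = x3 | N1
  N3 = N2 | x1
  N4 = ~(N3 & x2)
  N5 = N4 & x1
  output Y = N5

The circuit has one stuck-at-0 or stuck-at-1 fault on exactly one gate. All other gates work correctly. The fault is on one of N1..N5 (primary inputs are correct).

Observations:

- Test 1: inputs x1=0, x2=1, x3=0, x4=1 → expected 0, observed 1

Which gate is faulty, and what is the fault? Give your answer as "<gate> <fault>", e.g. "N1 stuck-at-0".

N5 stuck-at-1

Fault-free values for test 1 (x1=0, x2=1, x3=0, x4=1): N1=1, N2=1, N3=1, N4=0, N5=0, giving Y=0. Observed 1.
Test 1: faults giving observed 1 are {N5 stuck-at-1}.
Only N5 stuck-at-1 is consistent with every test.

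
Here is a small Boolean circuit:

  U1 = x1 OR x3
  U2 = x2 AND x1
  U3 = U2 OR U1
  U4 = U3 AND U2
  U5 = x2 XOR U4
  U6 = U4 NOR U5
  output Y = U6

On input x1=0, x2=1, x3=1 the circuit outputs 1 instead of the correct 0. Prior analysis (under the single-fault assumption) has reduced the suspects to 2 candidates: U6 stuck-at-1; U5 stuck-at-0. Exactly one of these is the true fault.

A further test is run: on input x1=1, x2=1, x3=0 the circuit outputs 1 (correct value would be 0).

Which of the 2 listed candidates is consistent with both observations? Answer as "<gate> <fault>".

U6 stuck-at-1

Evaluate each candidate on input x1=1, x2=1, x3=0:
  U6 stuck-at-1: U1=1, U2=1, U3=1, U4=1, U5=0, U6=1 [stuck-at-1] → 1 — matches
  U5 stuck-at-0: U1=1, U2=1, U3=1, U4=1, U5=0 [stuck-at-0], U6=0 → 0 — eliminated
Only U6 stuck-at-1 reproduces the observed 1.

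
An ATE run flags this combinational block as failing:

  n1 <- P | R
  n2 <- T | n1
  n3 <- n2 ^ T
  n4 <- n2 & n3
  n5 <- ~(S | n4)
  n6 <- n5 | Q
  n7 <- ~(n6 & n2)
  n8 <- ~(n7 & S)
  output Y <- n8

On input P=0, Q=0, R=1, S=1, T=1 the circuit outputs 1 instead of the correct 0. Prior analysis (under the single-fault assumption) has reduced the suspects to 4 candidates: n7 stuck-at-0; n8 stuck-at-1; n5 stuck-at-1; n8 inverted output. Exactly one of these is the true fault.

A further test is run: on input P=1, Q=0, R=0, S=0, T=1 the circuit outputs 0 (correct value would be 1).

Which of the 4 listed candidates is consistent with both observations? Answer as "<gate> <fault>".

n8 inverted output

Evaluate each candidate on input P=1, Q=0, R=0, S=0, T=1:
  n7 stuck-at-0: n1=1, n2=1, n3=0, n4=0, n5=1, n6=1, n7=0 [stuck-at-0], n8=1 → 1 — eliminated
  n8 stuck-at-1: n1=1, n2=1, n3=0, n4=0, n5=1, n6=1, n7=0, n8=1 [stuck-at-1] → 1 — eliminated
  n5 stuck-at-1: n1=1, n2=1, n3=0, n4=0, n5=1 [stuck-at-1], n6=1, n7=0, n8=1 → 1 — eliminated
  n8 inverted output: n1=1, n2=1, n3=0, n4=0, n5=1, n6=1, n7=0, n8=0 [inverted output] → 0 — matches
Only n8 inverted output reproduces the observed 0.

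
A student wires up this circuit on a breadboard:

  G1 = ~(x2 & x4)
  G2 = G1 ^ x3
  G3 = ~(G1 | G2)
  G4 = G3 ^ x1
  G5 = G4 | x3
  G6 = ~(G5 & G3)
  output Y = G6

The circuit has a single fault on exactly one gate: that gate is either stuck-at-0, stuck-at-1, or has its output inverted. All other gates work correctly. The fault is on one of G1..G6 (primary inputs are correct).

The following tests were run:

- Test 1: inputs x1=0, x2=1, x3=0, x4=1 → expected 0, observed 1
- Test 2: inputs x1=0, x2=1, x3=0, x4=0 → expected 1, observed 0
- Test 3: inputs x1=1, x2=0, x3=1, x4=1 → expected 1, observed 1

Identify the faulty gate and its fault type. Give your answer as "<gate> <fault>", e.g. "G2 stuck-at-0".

G1 inverted output

Fault-free values for test 1 (x1=0, x2=1, x3=0, x4=1): G1=0, G2=0, G3=1, G4=1, G5=1, G6=0, giving Y=0. Observed 1.
Test 1: faults giving observed 1 are {G1 stuck-at-1, G1 inverted output, G2 stuck-at-1, G2 inverted output, G3 stuck-at-0, G3 inverted output, G4 stuck-at-0, G4 inverted output, G5 stuck-at-0, G5 inverted output, G6 stuck-at-1, G6 inverted output}.
Test 2 (x1=0, x2=1, x3=0, x4=0): fault-free G1=1, G2=1, G3=0, G4=0, G5=0, G6=1 → 1; observed 0. Eliminates G1 stuck-at-1, G2 stuck-at-1, G2 inverted output, G3 stuck-at-0, G4 stuck-at-0, G4 inverted output, G5 stuck-at-0, G5 inverted output, G6 stuck-at-1.
Test 3 (x1=1, x2=0, x3=1, x4=1): fault-free G1=1, G2=0, G3=0, G4=1, G5=1, G6=1 → 1; observed 1. Eliminates G3 inverted output, G6 inverted output.
Only G1 inverted output is consistent with every test.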